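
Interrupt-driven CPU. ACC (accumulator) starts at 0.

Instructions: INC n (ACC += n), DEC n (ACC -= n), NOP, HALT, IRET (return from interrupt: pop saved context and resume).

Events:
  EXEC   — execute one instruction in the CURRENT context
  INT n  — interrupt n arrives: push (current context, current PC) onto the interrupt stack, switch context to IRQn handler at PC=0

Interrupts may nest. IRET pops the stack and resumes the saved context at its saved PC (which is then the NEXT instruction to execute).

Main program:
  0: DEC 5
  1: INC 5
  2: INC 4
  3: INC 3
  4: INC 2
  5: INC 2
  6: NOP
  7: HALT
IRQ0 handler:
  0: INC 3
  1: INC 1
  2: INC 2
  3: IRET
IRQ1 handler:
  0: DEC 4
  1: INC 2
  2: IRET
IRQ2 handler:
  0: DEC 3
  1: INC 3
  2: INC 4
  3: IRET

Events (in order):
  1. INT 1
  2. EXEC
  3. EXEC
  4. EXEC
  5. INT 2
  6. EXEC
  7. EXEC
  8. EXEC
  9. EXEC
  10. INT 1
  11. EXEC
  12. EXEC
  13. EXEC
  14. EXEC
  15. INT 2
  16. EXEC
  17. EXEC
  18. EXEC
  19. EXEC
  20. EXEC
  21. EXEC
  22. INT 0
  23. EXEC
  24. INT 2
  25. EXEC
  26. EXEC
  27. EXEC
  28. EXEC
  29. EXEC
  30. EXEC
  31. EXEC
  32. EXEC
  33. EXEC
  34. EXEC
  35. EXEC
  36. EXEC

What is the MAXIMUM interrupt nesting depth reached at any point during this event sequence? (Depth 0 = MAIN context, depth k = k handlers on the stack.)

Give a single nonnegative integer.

Answer: 2

Derivation:
Event 1 (INT 1): INT 1 arrives: push (MAIN, PC=0), enter IRQ1 at PC=0 (depth now 1) [depth=1]
Event 2 (EXEC): [IRQ1] PC=0: DEC 4 -> ACC=-4 [depth=1]
Event 3 (EXEC): [IRQ1] PC=1: INC 2 -> ACC=-2 [depth=1]
Event 4 (EXEC): [IRQ1] PC=2: IRET -> resume MAIN at PC=0 (depth now 0) [depth=0]
Event 5 (INT 2): INT 2 arrives: push (MAIN, PC=0), enter IRQ2 at PC=0 (depth now 1) [depth=1]
Event 6 (EXEC): [IRQ2] PC=0: DEC 3 -> ACC=-5 [depth=1]
Event 7 (EXEC): [IRQ2] PC=1: INC 3 -> ACC=-2 [depth=1]
Event 8 (EXEC): [IRQ2] PC=2: INC 4 -> ACC=2 [depth=1]
Event 9 (EXEC): [IRQ2] PC=3: IRET -> resume MAIN at PC=0 (depth now 0) [depth=0]
Event 10 (INT 1): INT 1 arrives: push (MAIN, PC=0), enter IRQ1 at PC=0 (depth now 1) [depth=1]
Event 11 (EXEC): [IRQ1] PC=0: DEC 4 -> ACC=-2 [depth=1]
Event 12 (EXEC): [IRQ1] PC=1: INC 2 -> ACC=0 [depth=1]
Event 13 (EXEC): [IRQ1] PC=2: IRET -> resume MAIN at PC=0 (depth now 0) [depth=0]
Event 14 (EXEC): [MAIN] PC=0: DEC 5 -> ACC=-5 [depth=0]
Event 15 (INT 2): INT 2 arrives: push (MAIN, PC=1), enter IRQ2 at PC=0 (depth now 1) [depth=1]
Event 16 (EXEC): [IRQ2] PC=0: DEC 3 -> ACC=-8 [depth=1]
Event 17 (EXEC): [IRQ2] PC=1: INC 3 -> ACC=-5 [depth=1]
Event 18 (EXEC): [IRQ2] PC=2: INC 4 -> ACC=-1 [depth=1]
Event 19 (EXEC): [IRQ2] PC=3: IRET -> resume MAIN at PC=1 (depth now 0) [depth=0]
Event 20 (EXEC): [MAIN] PC=1: INC 5 -> ACC=4 [depth=0]
Event 21 (EXEC): [MAIN] PC=2: INC 4 -> ACC=8 [depth=0]
Event 22 (INT 0): INT 0 arrives: push (MAIN, PC=3), enter IRQ0 at PC=0 (depth now 1) [depth=1]
Event 23 (EXEC): [IRQ0] PC=0: INC 3 -> ACC=11 [depth=1]
Event 24 (INT 2): INT 2 arrives: push (IRQ0, PC=1), enter IRQ2 at PC=0 (depth now 2) [depth=2]
Event 25 (EXEC): [IRQ2] PC=0: DEC 3 -> ACC=8 [depth=2]
Event 26 (EXEC): [IRQ2] PC=1: INC 3 -> ACC=11 [depth=2]
Event 27 (EXEC): [IRQ2] PC=2: INC 4 -> ACC=15 [depth=2]
Event 28 (EXEC): [IRQ2] PC=3: IRET -> resume IRQ0 at PC=1 (depth now 1) [depth=1]
Event 29 (EXEC): [IRQ0] PC=1: INC 1 -> ACC=16 [depth=1]
Event 30 (EXEC): [IRQ0] PC=2: INC 2 -> ACC=18 [depth=1]
Event 31 (EXEC): [IRQ0] PC=3: IRET -> resume MAIN at PC=3 (depth now 0) [depth=0]
Event 32 (EXEC): [MAIN] PC=3: INC 3 -> ACC=21 [depth=0]
Event 33 (EXEC): [MAIN] PC=4: INC 2 -> ACC=23 [depth=0]
Event 34 (EXEC): [MAIN] PC=5: INC 2 -> ACC=25 [depth=0]
Event 35 (EXEC): [MAIN] PC=6: NOP [depth=0]
Event 36 (EXEC): [MAIN] PC=7: HALT [depth=0]
Max depth observed: 2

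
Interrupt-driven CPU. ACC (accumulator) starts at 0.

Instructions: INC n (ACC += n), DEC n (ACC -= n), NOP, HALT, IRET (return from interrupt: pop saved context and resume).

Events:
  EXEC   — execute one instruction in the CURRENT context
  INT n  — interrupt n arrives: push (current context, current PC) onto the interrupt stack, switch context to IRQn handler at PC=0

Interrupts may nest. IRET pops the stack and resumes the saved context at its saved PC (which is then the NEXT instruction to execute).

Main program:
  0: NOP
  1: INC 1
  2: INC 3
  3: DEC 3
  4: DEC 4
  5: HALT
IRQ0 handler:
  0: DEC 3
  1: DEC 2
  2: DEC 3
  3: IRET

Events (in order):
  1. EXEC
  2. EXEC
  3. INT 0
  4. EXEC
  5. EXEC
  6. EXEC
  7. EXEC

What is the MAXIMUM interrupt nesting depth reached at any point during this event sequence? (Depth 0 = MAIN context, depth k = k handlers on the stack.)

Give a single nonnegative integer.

Answer: 1

Derivation:
Event 1 (EXEC): [MAIN] PC=0: NOP [depth=0]
Event 2 (EXEC): [MAIN] PC=1: INC 1 -> ACC=1 [depth=0]
Event 3 (INT 0): INT 0 arrives: push (MAIN, PC=2), enter IRQ0 at PC=0 (depth now 1) [depth=1]
Event 4 (EXEC): [IRQ0] PC=0: DEC 3 -> ACC=-2 [depth=1]
Event 5 (EXEC): [IRQ0] PC=1: DEC 2 -> ACC=-4 [depth=1]
Event 6 (EXEC): [IRQ0] PC=2: DEC 3 -> ACC=-7 [depth=1]
Event 7 (EXEC): [IRQ0] PC=3: IRET -> resume MAIN at PC=2 (depth now 0) [depth=0]
Max depth observed: 1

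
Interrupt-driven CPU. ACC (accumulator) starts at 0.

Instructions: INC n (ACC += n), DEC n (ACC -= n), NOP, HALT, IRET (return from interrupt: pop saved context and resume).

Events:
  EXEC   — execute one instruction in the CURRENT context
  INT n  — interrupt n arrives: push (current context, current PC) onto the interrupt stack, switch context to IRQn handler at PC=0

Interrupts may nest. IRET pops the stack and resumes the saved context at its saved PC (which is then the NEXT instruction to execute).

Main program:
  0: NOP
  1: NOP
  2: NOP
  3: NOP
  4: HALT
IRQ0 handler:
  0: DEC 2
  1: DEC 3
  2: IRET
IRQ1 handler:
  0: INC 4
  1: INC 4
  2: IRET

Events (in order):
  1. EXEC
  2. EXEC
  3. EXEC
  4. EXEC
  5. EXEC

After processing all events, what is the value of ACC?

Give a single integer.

Answer: 0

Derivation:
Event 1 (EXEC): [MAIN] PC=0: NOP
Event 2 (EXEC): [MAIN] PC=1: NOP
Event 3 (EXEC): [MAIN] PC=2: NOP
Event 4 (EXEC): [MAIN] PC=3: NOP
Event 5 (EXEC): [MAIN] PC=4: HALT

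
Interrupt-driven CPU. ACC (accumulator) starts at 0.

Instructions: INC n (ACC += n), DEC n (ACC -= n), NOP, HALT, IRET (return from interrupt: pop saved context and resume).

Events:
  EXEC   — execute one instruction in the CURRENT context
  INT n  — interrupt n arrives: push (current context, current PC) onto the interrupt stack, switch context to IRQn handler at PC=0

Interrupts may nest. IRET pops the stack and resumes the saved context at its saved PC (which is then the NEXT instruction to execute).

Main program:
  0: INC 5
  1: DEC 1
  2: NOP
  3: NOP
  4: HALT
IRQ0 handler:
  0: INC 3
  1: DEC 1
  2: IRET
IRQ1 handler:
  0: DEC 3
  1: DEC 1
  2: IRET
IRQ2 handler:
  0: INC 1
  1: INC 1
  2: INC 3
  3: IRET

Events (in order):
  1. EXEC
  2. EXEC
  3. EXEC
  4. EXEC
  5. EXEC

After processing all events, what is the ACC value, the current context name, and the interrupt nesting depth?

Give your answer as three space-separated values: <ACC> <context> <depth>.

Answer: 4 MAIN 0

Derivation:
Event 1 (EXEC): [MAIN] PC=0: INC 5 -> ACC=5
Event 2 (EXEC): [MAIN] PC=1: DEC 1 -> ACC=4
Event 3 (EXEC): [MAIN] PC=2: NOP
Event 4 (EXEC): [MAIN] PC=3: NOP
Event 5 (EXEC): [MAIN] PC=4: HALT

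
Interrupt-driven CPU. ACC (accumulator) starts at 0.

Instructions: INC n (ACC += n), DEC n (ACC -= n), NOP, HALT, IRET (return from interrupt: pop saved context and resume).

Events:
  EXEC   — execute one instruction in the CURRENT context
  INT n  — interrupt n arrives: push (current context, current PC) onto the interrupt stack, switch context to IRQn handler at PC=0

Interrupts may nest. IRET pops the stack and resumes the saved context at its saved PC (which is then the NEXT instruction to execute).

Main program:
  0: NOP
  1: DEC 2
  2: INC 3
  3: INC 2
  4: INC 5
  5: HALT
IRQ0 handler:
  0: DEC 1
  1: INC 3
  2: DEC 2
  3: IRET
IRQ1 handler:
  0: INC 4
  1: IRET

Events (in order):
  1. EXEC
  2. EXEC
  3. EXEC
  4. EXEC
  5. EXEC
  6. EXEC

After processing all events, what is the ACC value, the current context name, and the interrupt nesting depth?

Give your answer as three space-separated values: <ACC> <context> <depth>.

Event 1 (EXEC): [MAIN] PC=0: NOP
Event 2 (EXEC): [MAIN] PC=1: DEC 2 -> ACC=-2
Event 3 (EXEC): [MAIN] PC=2: INC 3 -> ACC=1
Event 4 (EXEC): [MAIN] PC=3: INC 2 -> ACC=3
Event 5 (EXEC): [MAIN] PC=4: INC 5 -> ACC=8
Event 6 (EXEC): [MAIN] PC=5: HALT

Answer: 8 MAIN 0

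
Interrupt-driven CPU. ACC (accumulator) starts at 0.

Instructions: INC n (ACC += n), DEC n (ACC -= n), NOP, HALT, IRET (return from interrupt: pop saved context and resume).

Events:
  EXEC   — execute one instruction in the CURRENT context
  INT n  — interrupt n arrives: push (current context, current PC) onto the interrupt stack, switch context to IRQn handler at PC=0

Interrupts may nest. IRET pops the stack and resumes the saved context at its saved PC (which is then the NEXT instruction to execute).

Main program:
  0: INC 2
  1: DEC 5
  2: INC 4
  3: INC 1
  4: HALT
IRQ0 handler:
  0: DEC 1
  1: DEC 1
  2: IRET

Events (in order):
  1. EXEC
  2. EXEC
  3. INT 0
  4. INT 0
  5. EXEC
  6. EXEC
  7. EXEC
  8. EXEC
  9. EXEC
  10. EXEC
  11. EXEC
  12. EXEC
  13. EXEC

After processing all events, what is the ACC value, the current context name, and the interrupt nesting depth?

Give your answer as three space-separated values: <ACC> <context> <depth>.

Event 1 (EXEC): [MAIN] PC=0: INC 2 -> ACC=2
Event 2 (EXEC): [MAIN] PC=1: DEC 5 -> ACC=-3
Event 3 (INT 0): INT 0 arrives: push (MAIN, PC=2), enter IRQ0 at PC=0 (depth now 1)
Event 4 (INT 0): INT 0 arrives: push (IRQ0, PC=0), enter IRQ0 at PC=0 (depth now 2)
Event 5 (EXEC): [IRQ0] PC=0: DEC 1 -> ACC=-4
Event 6 (EXEC): [IRQ0] PC=1: DEC 1 -> ACC=-5
Event 7 (EXEC): [IRQ0] PC=2: IRET -> resume IRQ0 at PC=0 (depth now 1)
Event 8 (EXEC): [IRQ0] PC=0: DEC 1 -> ACC=-6
Event 9 (EXEC): [IRQ0] PC=1: DEC 1 -> ACC=-7
Event 10 (EXEC): [IRQ0] PC=2: IRET -> resume MAIN at PC=2 (depth now 0)
Event 11 (EXEC): [MAIN] PC=2: INC 4 -> ACC=-3
Event 12 (EXEC): [MAIN] PC=3: INC 1 -> ACC=-2
Event 13 (EXEC): [MAIN] PC=4: HALT

Answer: -2 MAIN 0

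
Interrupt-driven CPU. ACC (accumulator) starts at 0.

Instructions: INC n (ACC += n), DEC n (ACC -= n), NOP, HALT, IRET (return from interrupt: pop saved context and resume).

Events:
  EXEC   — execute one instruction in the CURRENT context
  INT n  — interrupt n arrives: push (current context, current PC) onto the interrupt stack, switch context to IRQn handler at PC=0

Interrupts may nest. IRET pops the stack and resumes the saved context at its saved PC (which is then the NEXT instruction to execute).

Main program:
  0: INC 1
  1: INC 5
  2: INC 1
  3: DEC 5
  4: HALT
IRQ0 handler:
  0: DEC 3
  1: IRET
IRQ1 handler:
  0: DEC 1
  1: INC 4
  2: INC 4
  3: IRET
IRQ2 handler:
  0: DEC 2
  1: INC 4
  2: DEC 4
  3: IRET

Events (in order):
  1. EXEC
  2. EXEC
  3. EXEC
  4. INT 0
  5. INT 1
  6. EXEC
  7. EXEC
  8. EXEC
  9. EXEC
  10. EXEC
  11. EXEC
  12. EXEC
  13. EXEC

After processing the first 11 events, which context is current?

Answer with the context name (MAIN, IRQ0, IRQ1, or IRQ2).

Event 1 (EXEC): [MAIN] PC=0: INC 1 -> ACC=1
Event 2 (EXEC): [MAIN] PC=1: INC 5 -> ACC=6
Event 3 (EXEC): [MAIN] PC=2: INC 1 -> ACC=7
Event 4 (INT 0): INT 0 arrives: push (MAIN, PC=3), enter IRQ0 at PC=0 (depth now 1)
Event 5 (INT 1): INT 1 arrives: push (IRQ0, PC=0), enter IRQ1 at PC=0 (depth now 2)
Event 6 (EXEC): [IRQ1] PC=0: DEC 1 -> ACC=6
Event 7 (EXEC): [IRQ1] PC=1: INC 4 -> ACC=10
Event 8 (EXEC): [IRQ1] PC=2: INC 4 -> ACC=14
Event 9 (EXEC): [IRQ1] PC=3: IRET -> resume IRQ0 at PC=0 (depth now 1)
Event 10 (EXEC): [IRQ0] PC=0: DEC 3 -> ACC=11
Event 11 (EXEC): [IRQ0] PC=1: IRET -> resume MAIN at PC=3 (depth now 0)

Answer: MAIN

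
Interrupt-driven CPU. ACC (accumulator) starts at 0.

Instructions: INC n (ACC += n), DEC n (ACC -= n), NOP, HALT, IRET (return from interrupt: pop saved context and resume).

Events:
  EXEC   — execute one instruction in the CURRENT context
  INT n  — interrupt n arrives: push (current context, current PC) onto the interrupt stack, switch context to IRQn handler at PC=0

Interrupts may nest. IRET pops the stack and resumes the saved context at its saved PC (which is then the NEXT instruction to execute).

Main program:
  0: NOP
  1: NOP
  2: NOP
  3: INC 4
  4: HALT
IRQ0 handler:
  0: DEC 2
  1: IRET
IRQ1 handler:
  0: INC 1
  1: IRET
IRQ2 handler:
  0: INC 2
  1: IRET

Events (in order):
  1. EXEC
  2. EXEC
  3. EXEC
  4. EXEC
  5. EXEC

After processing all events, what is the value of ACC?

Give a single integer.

Answer: 4

Derivation:
Event 1 (EXEC): [MAIN] PC=0: NOP
Event 2 (EXEC): [MAIN] PC=1: NOP
Event 3 (EXEC): [MAIN] PC=2: NOP
Event 4 (EXEC): [MAIN] PC=3: INC 4 -> ACC=4
Event 5 (EXEC): [MAIN] PC=4: HALT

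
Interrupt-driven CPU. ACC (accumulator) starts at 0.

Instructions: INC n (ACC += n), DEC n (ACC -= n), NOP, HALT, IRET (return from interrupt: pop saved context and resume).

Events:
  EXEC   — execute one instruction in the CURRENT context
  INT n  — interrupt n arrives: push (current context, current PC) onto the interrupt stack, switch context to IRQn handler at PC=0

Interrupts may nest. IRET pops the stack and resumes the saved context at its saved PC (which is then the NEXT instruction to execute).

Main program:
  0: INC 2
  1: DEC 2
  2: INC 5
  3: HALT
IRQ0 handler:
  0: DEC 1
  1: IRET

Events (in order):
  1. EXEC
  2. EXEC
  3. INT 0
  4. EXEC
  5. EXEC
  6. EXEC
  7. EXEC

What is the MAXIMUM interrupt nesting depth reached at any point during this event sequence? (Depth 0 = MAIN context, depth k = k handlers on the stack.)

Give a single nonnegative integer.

Event 1 (EXEC): [MAIN] PC=0: INC 2 -> ACC=2 [depth=0]
Event 2 (EXEC): [MAIN] PC=1: DEC 2 -> ACC=0 [depth=0]
Event 3 (INT 0): INT 0 arrives: push (MAIN, PC=2), enter IRQ0 at PC=0 (depth now 1) [depth=1]
Event 4 (EXEC): [IRQ0] PC=0: DEC 1 -> ACC=-1 [depth=1]
Event 5 (EXEC): [IRQ0] PC=1: IRET -> resume MAIN at PC=2 (depth now 0) [depth=0]
Event 6 (EXEC): [MAIN] PC=2: INC 5 -> ACC=4 [depth=0]
Event 7 (EXEC): [MAIN] PC=3: HALT [depth=0]
Max depth observed: 1

Answer: 1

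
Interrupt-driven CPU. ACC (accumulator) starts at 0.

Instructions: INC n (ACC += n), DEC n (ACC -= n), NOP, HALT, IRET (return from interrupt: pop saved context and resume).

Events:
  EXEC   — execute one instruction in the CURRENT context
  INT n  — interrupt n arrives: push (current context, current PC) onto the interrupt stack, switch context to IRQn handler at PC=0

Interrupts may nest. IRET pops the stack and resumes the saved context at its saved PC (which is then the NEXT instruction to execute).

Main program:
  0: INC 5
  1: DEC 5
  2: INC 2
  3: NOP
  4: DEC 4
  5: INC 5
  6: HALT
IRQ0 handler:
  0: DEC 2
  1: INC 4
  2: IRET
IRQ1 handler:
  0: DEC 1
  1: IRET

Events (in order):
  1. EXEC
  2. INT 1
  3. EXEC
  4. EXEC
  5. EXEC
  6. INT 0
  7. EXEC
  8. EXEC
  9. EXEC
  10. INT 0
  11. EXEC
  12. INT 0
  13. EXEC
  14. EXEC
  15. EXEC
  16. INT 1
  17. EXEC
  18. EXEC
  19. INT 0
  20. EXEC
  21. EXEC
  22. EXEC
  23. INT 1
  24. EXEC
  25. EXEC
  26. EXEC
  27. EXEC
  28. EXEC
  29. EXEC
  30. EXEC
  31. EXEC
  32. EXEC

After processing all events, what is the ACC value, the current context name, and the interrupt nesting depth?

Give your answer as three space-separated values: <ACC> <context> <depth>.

Event 1 (EXEC): [MAIN] PC=0: INC 5 -> ACC=5
Event 2 (INT 1): INT 1 arrives: push (MAIN, PC=1), enter IRQ1 at PC=0 (depth now 1)
Event 3 (EXEC): [IRQ1] PC=0: DEC 1 -> ACC=4
Event 4 (EXEC): [IRQ1] PC=1: IRET -> resume MAIN at PC=1 (depth now 0)
Event 5 (EXEC): [MAIN] PC=1: DEC 5 -> ACC=-1
Event 6 (INT 0): INT 0 arrives: push (MAIN, PC=2), enter IRQ0 at PC=0 (depth now 1)
Event 7 (EXEC): [IRQ0] PC=0: DEC 2 -> ACC=-3
Event 8 (EXEC): [IRQ0] PC=1: INC 4 -> ACC=1
Event 9 (EXEC): [IRQ0] PC=2: IRET -> resume MAIN at PC=2 (depth now 0)
Event 10 (INT 0): INT 0 arrives: push (MAIN, PC=2), enter IRQ0 at PC=0 (depth now 1)
Event 11 (EXEC): [IRQ0] PC=0: DEC 2 -> ACC=-1
Event 12 (INT 0): INT 0 arrives: push (IRQ0, PC=1), enter IRQ0 at PC=0 (depth now 2)
Event 13 (EXEC): [IRQ0] PC=0: DEC 2 -> ACC=-3
Event 14 (EXEC): [IRQ0] PC=1: INC 4 -> ACC=1
Event 15 (EXEC): [IRQ0] PC=2: IRET -> resume IRQ0 at PC=1 (depth now 1)
Event 16 (INT 1): INT 1 arrives: push (IRQ0, PC=1), enter IRQ1 at PC=0 (depth now 2)
Event 17 (EXEC): [IRQ1] PC=0: DEC 1 -> ACC=0
Event 18 (EXEC): [IRQ1] PC=1: IRET -> resume IRQ0 at PC=1 (depth now 1)
Event 19 (INT 0): INT 0 arrives: push (IRQ0, PC=1), enter IRQ0 at PC=0 (depth now 2)
Event 20 (EXEC): [IRQ0] PC=0: DEC 2 -> ACC=-2
Event 21 (EXEC): [IRQ0] PC=1: INC 4 -> ACC=2
Event 22 (EXEC): [IRQ0] PC=2: IRET -> resume IRQ0 at PC=1 (depth now 1)
Event 23 (INT 1): INT 1 arrives: push (IRQ0, PC=1), enter IRQ1 at PC=0 (depth now 2)
Event 24 (EXEC): [IRQ1] PC=0: DEC 1 -> ACC=1
Event 25 (EXEC): [IRQ1] PC=1: IRET -> resume IRQ0 at PC=1 (depth now 1)
Event 26 (EXEC): [IRQ0] PC=1: INC 4 -> ACC=5
Event 27 (EXEC): [IRQ0] PC=2: IRET -> resume MAIN at PC=2 (depth now 0)
Event 28 (EXEC): [MAIN] PC=2: INC 2 -> ACC=7
Event 29 (EXEC): [MAIN] PC=3: NOP
Event 30 (EXEC): [MAIN] PC=4: DEC 4 -> ACC=3
Event 31 (EXEC): [MAIN] PC=5: INC 5 -> ACC=8
Event 32 (EXEC): [MAIN] PC=6: HALT

Answer: 8 MAIN 0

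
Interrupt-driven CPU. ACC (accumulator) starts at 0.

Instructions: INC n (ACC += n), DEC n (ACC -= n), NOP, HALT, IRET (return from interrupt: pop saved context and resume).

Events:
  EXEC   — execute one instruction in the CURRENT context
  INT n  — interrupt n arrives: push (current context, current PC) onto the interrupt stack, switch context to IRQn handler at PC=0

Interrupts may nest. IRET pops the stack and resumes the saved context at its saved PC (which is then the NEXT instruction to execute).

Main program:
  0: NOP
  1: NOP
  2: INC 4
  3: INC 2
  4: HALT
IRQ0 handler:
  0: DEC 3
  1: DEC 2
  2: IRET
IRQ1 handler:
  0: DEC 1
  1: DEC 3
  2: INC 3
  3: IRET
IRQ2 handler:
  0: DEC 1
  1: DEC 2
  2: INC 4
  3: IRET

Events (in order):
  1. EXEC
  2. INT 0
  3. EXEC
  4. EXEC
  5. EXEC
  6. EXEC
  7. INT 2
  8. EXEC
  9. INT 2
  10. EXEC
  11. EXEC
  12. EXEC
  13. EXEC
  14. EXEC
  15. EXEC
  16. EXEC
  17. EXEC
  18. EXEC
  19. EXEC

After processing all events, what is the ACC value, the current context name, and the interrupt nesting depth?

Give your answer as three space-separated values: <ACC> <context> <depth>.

Answer: 3 MAIN 0

Derivation:
Event 1 (EXEC): [MAIN] PC=0: NOP
Event 2 (INT 0): INT 0 arrives: push (MAIN, PC=1), enter IRQ0 at PC=0 (depth now 1)
Event 3 (EXEC): [IRQ0] PC=0: DEC 3 -> ACC=-3
Event 4 (EXEC): [IRQ0] PC=1: DEC 2 -> ACC=-5
Event 5 (EXEC): [IRQ0] PC=2: IRET -> resume MAIN at PC=1 (depth now 0)
Event 6 (EXEC): [MAIN] PC=1: NOP
Event 7 (INT 2): INT 2 arrives: push (MAIN, PC=2), enter IRQ2 at PC=0 (depth now 1)
Event 8 (EXEC): [IRQ2] PC=0: DEC 1 -> ACC=-6
Event 9 (INT 2): INT 2 arrives: push (IRQ2, PC=1), enter IRQ2 at PC=0 (depth now 2)
Event 10 (EXEC): [IRQ2] PC=0: DEC 1 -> ACC=-7
Event 11 (EXEC): [IRQ2] PC=1: DEC 2 -> ACC=-9
Event 12 (EXEC): [IRQ2] PC=2: INC 4 -> ACC=-5
Event 13 (EXEC): [IRQ2] PC=3: IRET -> resume IRQ2 at PC=1 (depth now 1)
Event 14 (EXEC): [IRQ2] PC=1: DEC 2 -> ACC=-7
Event 15 (EXEC): [IRQ2] PC=2: INC 4 -> ACC=-3
Event 16 (EXEC): [IRQ2] PC=3: IRET -> resume MAIN at PC=2 (depth now 0)
Event 17 (EXEC): [MAIN] PC=2: INC 4 -> ACC=1
Event 18 (EXEC): [MAIN] PC=3: INC 2 -> ACC=3
Event 19 (EXEC): [MAIN] PC=4: HALT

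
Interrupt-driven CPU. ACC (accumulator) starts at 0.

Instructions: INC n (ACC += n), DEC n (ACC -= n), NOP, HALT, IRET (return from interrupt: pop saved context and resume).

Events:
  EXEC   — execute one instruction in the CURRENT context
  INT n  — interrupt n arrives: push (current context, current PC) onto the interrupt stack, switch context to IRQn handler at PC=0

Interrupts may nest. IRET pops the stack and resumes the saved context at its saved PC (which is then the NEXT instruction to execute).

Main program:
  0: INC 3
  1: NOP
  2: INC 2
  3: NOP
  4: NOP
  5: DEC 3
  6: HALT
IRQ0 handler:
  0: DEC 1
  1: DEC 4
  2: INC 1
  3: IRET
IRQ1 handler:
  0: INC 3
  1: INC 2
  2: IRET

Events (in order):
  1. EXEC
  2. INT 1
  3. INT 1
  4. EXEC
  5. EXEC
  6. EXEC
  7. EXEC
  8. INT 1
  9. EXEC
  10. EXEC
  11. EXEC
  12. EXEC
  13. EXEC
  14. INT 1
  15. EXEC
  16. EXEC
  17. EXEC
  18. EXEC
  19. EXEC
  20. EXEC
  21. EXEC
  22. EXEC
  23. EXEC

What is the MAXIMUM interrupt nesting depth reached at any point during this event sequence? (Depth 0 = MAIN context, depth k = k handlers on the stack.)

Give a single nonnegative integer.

Answer: 2

Derivation:
Event 1 (EXEC): [MAIN] PC=0: INC 3 -> ACC=3 [depth=0]
Event 2 (INT 1): INT 1 arrives: push (MAIN, PC=1), enter IRQ1 at PC=0 (depth now 1) [depth=1]
Event 3 (INT 1): INT 1 arrives: push (IRQ1, PC=0), enter IRQ1 at PC=0 (depth now 2) [depth=2]
Event 4 (EXEC): [IRQ1] PC=0: INC 3 -> ACC=6 [depth=2]
Event 5 (EXEC): [IRQ1] PC=1: INC 2 -> ACC=8 [depth=2]
Event 6 (EXEC): [IRQ1] PC=2: IRET -> resume IRQ1 at PC=0 (depth now 1) [depth=1]
Event 7 (EXEC): [IRQ1] PC=0: INC 3 -> ACC=11 [depth=1]
Event 8 (INT 1): INT 1 arrives: push (IRQ1, PC=1), enter IRQ1 at PC=0 (depth now 2) [depth=2]
Event 9 (EXEC): [IRQ1] PC=0: INC 3 -> ACC=14 [depth=2]
Event 10 (EXEC): [IRQ1] PC=1: INC 2 -> ACC=16 [depth=2]
Event 11 (EXEC): [IRQ1] PC=2: IRET -> resume IRQ1 at PC=1 (depth now 1) [depth=1]
Event 12 (EXEC): [IRQ1] PC=1: INC 2 -> ACC=18 [depth=1]
Event 13 (EXEC): [IRQ1] PC=2: IRET -> resume MAIN at PC=1 (depth now 0) [depth=0]
Event 14 (INT 1): INT 1 arrives: push (MAIN, PC=1), enter IRQ1 at PC=0 (depth now 1) [depth=1]
Event 15 (EXEC): [IRQ1] PC=0: INC 3 -> ACC=21 [depth=1]
Event 16 (EXEC): [IRQ1] PC=1: INC 2 -> ACC=23 [depth=1]
Event 17 (EXEC): [IRQ1] PC=2: IRET -> resume MAIN at PC=1 (depth now 0) [depth=0]
Event 18 (EXEC): [MAIN] PC=1: NOP [depth=0]
Event 19 (EXEC): [MAIN] PC=2: INC 2 -> ACC=25 [depth=0]
Event 20 (EXEC): [MAIN] PC=3: NOP [depth=0]
Event 21 (EXEC): [MAIN] PC=4: NOP [depth=0]
Event 22 (EXEC): [MAIN] PC=5: DEC 3 -> ACC=22 [depth=0]
Event 23 (EXEC): [MAIN] PC=6: HALT [depth=0]
Max depth observed: 2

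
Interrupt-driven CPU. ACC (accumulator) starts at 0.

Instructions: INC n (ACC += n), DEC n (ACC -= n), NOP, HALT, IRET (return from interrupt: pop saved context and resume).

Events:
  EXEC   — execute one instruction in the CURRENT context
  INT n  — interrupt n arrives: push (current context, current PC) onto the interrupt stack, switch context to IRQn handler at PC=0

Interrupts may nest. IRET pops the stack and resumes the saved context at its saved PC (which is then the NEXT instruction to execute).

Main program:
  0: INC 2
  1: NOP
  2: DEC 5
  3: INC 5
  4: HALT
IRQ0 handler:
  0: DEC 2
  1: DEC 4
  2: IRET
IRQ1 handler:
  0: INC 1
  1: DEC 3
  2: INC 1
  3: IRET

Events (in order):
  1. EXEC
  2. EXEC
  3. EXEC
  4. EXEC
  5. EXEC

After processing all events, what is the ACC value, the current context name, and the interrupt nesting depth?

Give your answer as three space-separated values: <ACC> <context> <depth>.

Answer: 2 MAIN 0

Derivation:
Event 1 (EXEC): [MAIN] PC=0: INC 2 -> ACC=2
Event 2 (EXEC): [MAIN] PC=1: NOP
Event 3 (EXEC): [MAIN] PC=2: DEC 5 -> ACC=-3
Event 4 (EXEC): [MAIN] PC=3: INC 5 -> ACC=2
Event 5 (EXEC): [MAIN] PC=4: HALT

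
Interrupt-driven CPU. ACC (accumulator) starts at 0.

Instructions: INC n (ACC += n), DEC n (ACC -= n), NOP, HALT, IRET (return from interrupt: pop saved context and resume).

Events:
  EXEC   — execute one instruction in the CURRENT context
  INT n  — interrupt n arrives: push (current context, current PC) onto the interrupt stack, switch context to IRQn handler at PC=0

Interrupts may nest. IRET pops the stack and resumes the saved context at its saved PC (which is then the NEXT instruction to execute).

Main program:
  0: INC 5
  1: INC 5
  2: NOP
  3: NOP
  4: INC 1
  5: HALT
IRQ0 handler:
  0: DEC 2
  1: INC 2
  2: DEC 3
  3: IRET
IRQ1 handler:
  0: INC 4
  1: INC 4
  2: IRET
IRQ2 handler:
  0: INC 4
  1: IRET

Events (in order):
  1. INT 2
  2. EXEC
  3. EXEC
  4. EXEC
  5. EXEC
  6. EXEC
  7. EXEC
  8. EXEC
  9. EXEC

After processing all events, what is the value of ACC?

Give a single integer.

Answer: 15

Derivation:
Event 1 (INT 2): INT 2 arrives: push (MAIN, PC=0), enter IRQ2 at PC=0 (depth now 1)
Event 2 (EXEC): [IRQ2] PC=0: INC 4 -> ACC=4
Event 3 (EXEC): [IRQ2] PC=1: IRET -> resume MAIN at PC=0 (depth now 0)
Event 4 (EXEC): [MAIN] PC=0: INC 5 -> ACC=9
Event 5 (EXEC): [MAIN] PC=1: INC 5 -> ACC=14
Event 6 (EXEC): [MAIN] PC=2: NOP
Event 7 (EXEC): [MAIN] PC=3: NOP
Event 8 (EXEC): [MAIN] PC=4: INC 1 -> ACC=15
Event 9 (EXEC): [MAIN] PC=5: HALT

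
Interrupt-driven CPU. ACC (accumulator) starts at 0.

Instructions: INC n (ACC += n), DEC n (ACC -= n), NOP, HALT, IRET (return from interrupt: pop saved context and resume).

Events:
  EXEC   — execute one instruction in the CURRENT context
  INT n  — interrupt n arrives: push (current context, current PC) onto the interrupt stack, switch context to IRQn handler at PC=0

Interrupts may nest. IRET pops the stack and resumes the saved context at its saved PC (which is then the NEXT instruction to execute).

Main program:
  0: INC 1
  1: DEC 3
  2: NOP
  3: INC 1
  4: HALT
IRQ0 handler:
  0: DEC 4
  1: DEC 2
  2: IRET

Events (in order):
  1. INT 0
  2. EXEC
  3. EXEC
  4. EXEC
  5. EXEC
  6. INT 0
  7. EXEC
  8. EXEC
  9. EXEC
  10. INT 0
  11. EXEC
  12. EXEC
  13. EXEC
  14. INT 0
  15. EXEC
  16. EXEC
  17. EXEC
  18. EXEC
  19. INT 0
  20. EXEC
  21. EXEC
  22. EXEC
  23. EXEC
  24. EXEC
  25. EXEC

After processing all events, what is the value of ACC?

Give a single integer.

Event 1 (INT 0): INT 0 arrives: push (MAIN, PC=0), enter IRQ0 at PC=0 (depth now 1)
Event 2 (EXEC): [IRQ0] PC=0: DEC 4 -> ACC=-4
Event 3 (EXEC): [IRQ0] PC=1: DEC 2 -> ACC=-6
Event 4 (EXEC): [IRQ0] PC=2: IRET -> resume MAIN at PC=0 (depth now 0)
Event 5 (EXEC): [MAIN] PC=0: INC 1 -> ACC=-5
Event 6 (INT 0): INT 0 arrives: push (MAIN, PC=1), enter IRQ0 at PC=0 (depth now 1)
Event 7 (EXEC): [IRQ0] PC=0: DEC 4 -> ACC=-9
Event 8 (EXEC): [IRQ0] PC=1: DEC 2 -> ACC=-11
Event 9 (EXEC): [IRQ0] PC=2: IRET -> resume MAIN at PC=1 (depth now 0)
Event 10 (INT 0): INT 0 arrives: push (MAIN, PC=1), enter IRQ0 at PC=0 (depth now 1)
Event 11 (EXEC): [IRQ0] PC=0: DEC 4 -> ACC=-15
Event 12 (EXEC): [IRQ0] PC=1: DEC 2 -> ACC=-17
Event 13 (EXEC): [IRQ0] PC=2: IRET -> resume MAIN at PC=1 (depth now 0)
Event 14 (INT 0): INT 0 arrives: push (MAIN, PC=1), enter IRQ0 at PC=0 (depth now 1)
Event 15 (EXEC): [IRQ0] PC=0: DEC 4 -> ACC=-21
Event 16 (EXEC): [IRQ0] PC=1: DEC 2 -> ACC=-23
Event 17 (EXEC): [IRQ0] PC=2: IRET -> resume MAIN at PC=1 (depth now 0)
Event 18 (EXEC): [MAIN] PC=1: DEC 3 -> ACC=-26
Event 19 (INT 0): INT 0 arrives: push (MAIN, PC=2), enter IRQ0 at PC=0 (depth now 1)
Event 20 (EXEC): [IRQ0] PC=0: DEC 4 -> ACC=-30
Event 21 (EXEC): [IRQ0] PC=1: DEC 2 -> ACC=-32
Event 22 (EXEC): [IRQ0] PC=2: IRET -> resume MAIN at PC=2 (depth now 0)
Event 23 (EXEC): [MAIN] PC=2: NOP
Event 24 (EXEC): [MAIN] PC=3: INC 1 -> ACC=-31
Event 25 (EXEC): [MAIN] PC=4: HALT

Answer: -31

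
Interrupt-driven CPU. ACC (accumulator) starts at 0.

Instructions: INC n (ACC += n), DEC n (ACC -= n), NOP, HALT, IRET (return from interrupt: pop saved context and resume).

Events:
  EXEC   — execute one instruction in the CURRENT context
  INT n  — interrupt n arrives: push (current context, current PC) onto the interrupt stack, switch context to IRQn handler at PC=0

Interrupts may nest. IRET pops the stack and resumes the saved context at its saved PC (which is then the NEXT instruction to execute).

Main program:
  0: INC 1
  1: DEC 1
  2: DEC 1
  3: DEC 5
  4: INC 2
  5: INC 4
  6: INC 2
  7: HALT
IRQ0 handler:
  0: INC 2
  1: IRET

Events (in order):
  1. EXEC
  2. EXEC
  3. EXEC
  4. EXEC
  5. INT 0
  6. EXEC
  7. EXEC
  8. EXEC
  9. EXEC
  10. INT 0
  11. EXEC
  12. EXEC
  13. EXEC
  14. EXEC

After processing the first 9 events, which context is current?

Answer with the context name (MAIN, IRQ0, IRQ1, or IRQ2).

Event 1 (EXEC): [MAIN] PC=0: INC 1 -> ACC=1
Event 2 (EXEC): [MAIN] PC=1: DEC 1 -> ACC=0
Event 3 (EXEC): [MAIN] PC=2: DEC 1 -> ACC=-1
Event 4 (EXEC): [MAIN] PC=3: DEC 5 -> ACC=-6
Event 5 (INT 0): INT 0 arrives: push (MAIN, PC=4), enter IRQ0 at PC=0 (depth now 1)
Event 6 (EXEC): [IRQ0] PC=0: INC 2 -> ACC=-4
Event 7 (EXEC): [IRQ0] PC=1: IRET -> resume MAIN at PC=4 (depth now 0)
Event 8 (EXEC): [MAIN] PC=4: INC 2 -> ACC=-2
Event 9 (EXEC): [MAIN] PC=5: INC 4 -> ACC=2

Answer: MAIN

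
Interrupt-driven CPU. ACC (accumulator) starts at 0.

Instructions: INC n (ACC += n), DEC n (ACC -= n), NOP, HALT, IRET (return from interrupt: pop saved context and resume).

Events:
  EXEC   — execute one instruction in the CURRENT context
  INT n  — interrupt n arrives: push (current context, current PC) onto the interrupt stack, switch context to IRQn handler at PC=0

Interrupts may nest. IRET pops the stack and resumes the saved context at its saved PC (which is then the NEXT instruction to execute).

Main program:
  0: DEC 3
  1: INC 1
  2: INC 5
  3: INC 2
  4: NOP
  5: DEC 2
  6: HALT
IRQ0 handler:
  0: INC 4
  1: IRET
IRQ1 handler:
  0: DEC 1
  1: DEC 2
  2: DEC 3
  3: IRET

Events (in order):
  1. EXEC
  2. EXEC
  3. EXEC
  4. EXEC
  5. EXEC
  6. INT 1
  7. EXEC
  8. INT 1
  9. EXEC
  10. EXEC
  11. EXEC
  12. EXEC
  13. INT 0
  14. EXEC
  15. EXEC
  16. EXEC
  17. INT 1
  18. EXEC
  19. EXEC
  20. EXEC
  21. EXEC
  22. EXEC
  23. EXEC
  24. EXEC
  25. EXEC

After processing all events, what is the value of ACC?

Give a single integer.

Event 1 (EXEC): [MAIN] PC=0: DEC 3 -> ACC=-3
Event 2 (EXEC): [MAIN] PC=1: INC 1 -> ACC=-2
Event 3 (EXEC): [MAIN] PC=2: INC 5 -> ACC=3
Event 4 (EXEC): [MAIN] PC=3: INC 2 -> ACC=5
Event 5 (EXEC): [MAIN] PC=4: NOP
Event 6 (INT 1): INT 1 arrives: push (MAIN, PC=5), enter IRQ1 at PC=0 (depth now 1)
Event 7 (EXEC): [IRQ1] PC=0: DEC 1 -> ACC=4
Event 8 (INT 1): INT 1 arrives: push (IRQ1, PC=1), enter IRQ1 at PC=0 (depth now 2)
Event 9 (EXEC): [IRQ1] PC=0: DEC 1 -> ACC=3
Event 10 (EXEC): [IRQ1] PC=1: DEC 2 -> ACC=1
Event 11 (EXEC): [IRQ1] PC=2: DEC 3 -> ACC=-2
Event 12 (EXEC): [IRQ1] PC=3: IRET -> resume IRQ1 at PC=1 (depth now 1)
Event 13 (INT 0): INT 0 arrives: push (IRQ1, PC=1), enter IRQ0 at PC=0 (depth now 2)
Event 14 (EXEC): [IRQ0] PC=0: INC 4 -> ACC=2
Event 15 (EXEC): [IRQ0] PC=1: IRET -> resume IRQ1 at PC=1 (depth now 1)
Event 16 (EXEC): [IRQ1] PC=1: DEC 2 -> ACC=0
Event 17 (INT 1): INT 1 arrives: push (IRQ1, PC=2), enter IRQ1 at PC=0 (depth now 2)
Event 18 (EXEC): [IRQ1] PC=0: DEC 1 -> ACC=-1
Event 19 (EXEC): [IRQ1] PC=1: DEC 2 -> ACC=-3
Event 20 (EXEC): [IRQ1] PC=2: DEC 3 -> ACC=-6
Event 21 (EXEC): [IRQ1] PC=3: IRET -> resume IRQ1 at PC=2 (depth now 1)
Event 22 (EXEC): [IRQ1] PC=2: DEC 3 -> ACC=-9
Event 23 (EXEC): [IRQ1] PC=3: IRET -> resume MAIN at PC=5 (depth now 0)
Event 24 (EXEC): [MAIN] PC=5: DEC 2 -> ACC=-11
Event 25 (EXEC): [MAIN] PC=6: HALT

Answer: -11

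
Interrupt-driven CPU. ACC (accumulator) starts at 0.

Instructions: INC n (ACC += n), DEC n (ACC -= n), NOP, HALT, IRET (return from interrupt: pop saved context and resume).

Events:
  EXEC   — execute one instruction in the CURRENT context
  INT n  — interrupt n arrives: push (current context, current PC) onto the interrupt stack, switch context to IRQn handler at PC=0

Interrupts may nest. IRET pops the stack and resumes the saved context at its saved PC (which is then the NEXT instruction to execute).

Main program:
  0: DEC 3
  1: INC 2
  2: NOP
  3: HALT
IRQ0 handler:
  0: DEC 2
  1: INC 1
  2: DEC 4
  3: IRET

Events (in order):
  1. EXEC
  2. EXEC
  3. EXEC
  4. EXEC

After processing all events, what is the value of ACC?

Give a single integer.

Event 1 (EXEC): [MAIN] PC=0: DEC 3 -> ACC=-3
Event 2 (EXEC): [MAIN] PC=1: INC 2 -> ACC=-1
Event 3 (EXEC): [MAIN] PC=2: NOP
Event 4 (EXEC): [MAIN] PC=3: HALT

Answer: -1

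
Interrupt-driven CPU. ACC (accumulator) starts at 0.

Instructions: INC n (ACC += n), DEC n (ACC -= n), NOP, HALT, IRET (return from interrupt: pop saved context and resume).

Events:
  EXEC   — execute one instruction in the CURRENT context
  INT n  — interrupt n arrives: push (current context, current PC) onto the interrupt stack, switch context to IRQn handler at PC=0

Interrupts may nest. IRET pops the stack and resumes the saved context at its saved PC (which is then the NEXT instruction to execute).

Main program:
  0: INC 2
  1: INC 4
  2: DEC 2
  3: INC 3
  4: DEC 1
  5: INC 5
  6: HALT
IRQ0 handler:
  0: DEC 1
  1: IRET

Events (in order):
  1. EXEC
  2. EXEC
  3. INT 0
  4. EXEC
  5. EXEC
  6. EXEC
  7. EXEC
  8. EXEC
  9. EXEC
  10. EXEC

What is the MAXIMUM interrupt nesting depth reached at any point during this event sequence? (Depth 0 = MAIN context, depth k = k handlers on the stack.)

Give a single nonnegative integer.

Event 1 (EXEC): [MAIN] PC=0: INC 2 -> ACC=2 [depth=0]
Event 2 (EXEC): [MAIN] PC=1: INC 4 -> ACC=6 [depth=0]
Event 3 (INT 0): INT 0 arrives: push (MAIN, PC=2), enter IRQ0 at PC=0 (depth now 1) [depth=1]
Event 4 (EXEC): [IRQ0] PC=0: DEC 1 -> ACC=5 [depth=1]
Event 5 (EXEC): [IRQ0] PC=1: IRET -> resume MAIN at PC=2 (depth now 0) [depth=0]
Event 6 (EXEC): [MAIN] PC=2: DEC 2 -> ACC=3 [depth=0]
Event 7 (EXEC): [MAIN] PC=3: INC 3 -> ACC=6 [depth=0]
Event 8 (EXEC): [MAIN] PC=4: DEC 1 -> ACC=5 [depth=0]
Event 9 (EXEC): [MAIN] PC=5: INC 5 -> ACC=10 [depth=0]
Event 10 (EXEC): [MAIN] PC=6: HALT [depth=0]
Max depth observed: 1

Answer: 1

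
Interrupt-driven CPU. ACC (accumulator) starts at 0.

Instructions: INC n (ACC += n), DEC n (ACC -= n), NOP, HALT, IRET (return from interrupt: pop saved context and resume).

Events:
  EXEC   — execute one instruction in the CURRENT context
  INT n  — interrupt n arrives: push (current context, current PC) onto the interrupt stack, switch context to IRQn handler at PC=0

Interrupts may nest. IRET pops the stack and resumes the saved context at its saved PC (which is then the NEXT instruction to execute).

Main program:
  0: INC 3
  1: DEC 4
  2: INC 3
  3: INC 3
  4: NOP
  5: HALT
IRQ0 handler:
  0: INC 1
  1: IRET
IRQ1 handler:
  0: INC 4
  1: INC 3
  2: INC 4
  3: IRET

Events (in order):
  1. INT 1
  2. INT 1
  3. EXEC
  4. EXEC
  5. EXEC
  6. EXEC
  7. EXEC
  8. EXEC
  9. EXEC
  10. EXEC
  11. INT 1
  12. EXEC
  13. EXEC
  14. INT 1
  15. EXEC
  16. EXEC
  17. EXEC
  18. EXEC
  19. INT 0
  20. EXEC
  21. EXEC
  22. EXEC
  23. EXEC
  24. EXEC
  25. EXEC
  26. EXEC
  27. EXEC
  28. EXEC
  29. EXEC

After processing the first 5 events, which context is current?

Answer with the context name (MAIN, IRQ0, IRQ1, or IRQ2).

Answer: IRQ1

Derivation:
Event 1 (INT 1): INT 1 arrives: push (MAIN, PC=0), enter IRQ1 at PC=0 (depth now 1)
Event 2 (INT 1): INT 1 arrives: push (IRQ1, PC=0), enter IRQ1 at PC=0 (depth now 2)
Event 3 (EXEC): [IRQ1] PC=0: INC 4 -> ACC=4
Event 4 (EXEC): [IRQ1] PC=1: INC 3 -> ACC=7
Event 5 (EXEC): [IRQ1] PC=2: INC 4 -> ACC=11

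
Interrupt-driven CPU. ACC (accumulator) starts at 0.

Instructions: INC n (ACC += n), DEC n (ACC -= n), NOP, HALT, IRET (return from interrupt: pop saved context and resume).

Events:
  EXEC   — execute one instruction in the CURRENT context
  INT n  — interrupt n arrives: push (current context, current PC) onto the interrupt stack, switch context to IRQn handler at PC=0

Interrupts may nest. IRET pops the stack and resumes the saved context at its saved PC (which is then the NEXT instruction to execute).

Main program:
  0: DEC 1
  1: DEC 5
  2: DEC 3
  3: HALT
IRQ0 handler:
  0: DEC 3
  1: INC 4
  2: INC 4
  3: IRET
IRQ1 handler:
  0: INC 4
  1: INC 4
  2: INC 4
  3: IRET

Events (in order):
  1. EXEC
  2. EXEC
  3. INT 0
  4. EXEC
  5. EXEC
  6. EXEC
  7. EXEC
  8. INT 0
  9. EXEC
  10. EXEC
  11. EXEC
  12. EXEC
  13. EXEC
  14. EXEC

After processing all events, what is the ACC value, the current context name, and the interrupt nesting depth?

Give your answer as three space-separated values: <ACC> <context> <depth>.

Event 1 (EXEC): [MAIN] PC=0: DEC 1 -> ACC=-1
Event 2 (EXEC): [MAIN] PC=1: DEC 5 -> ACC=-6
Event 3 (INT 0): INT 0 arrives: push (MAIN, PC=2), enter IRQ0 at PC=0 (depth now 1)
Event 4 (EXEC): [IRQ0] PC=0: DEC 3 -> ACC=-9
Event 5 (EXEC): [IRQ0] PC=1: INC 4 -> ACC=-5
Event 6 (EXEC): [IRQ0] PC=2: INC 4 -> ACC=-1
Event 7 (EXEC): [IRQ0] PC=3: IRET -> resume MAIN at PC=2 (depth now 0)
Event 8 (INT 0): INT 0 arrives: push (MAIN, PC=2), enter IRQ0 at PC=0 (depth now 1)
Event 9 (EXEC): [IRQ0] PC=0: DEC 3 -> ACC=-4
Event 10 (EXEC): [IRQ0] PC=1: INC 4 -> ACC=0
Event 11 (EXEC): [IRQ0] PC=2: INC 4 -> ACC=4
Event 12 (EXEC): [IRQ0] PC=3: IRET -> resume MAIN at PC=2 (depth now 0)
Event 13 (EXEC): [MAIN] PC=2: DEC 3 -> ACC=1
Event 14 (EXEC): [MAIN] PC=3: HALT

Answer: 1 MAIN 0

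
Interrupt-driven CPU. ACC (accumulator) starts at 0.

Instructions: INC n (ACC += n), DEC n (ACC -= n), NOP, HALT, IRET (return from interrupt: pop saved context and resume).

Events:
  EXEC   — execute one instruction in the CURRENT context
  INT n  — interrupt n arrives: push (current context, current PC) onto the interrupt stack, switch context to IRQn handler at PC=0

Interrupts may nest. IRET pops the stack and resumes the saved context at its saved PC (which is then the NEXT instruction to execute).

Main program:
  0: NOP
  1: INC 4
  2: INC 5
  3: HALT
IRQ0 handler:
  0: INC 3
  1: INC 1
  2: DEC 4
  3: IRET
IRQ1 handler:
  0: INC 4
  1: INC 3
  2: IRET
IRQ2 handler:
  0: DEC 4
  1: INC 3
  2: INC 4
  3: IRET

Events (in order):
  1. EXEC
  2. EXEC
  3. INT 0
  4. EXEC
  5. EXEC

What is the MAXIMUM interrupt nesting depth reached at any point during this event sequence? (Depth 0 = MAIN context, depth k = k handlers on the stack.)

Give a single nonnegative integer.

Answer: 1

Derivation:
Event 1 (EXEC): [MAIN] PC=0: NOP [depth=0]
Event 2 (EXEC): [MAIN] PC=1: INC 4 -> ACC=4 [depth=0]
Event 3 (INT 0): INT 0 arrives: push (MAIN, PC=2), enter IRQ0 at PC=0 (depth now 1) [depth=1]
Event 4 (EXEC): [IRQ0] PC=0: INC 3 -> ACC=7 [depth=1]
Event 5 (EXEC): [IRQ0] PC=1: INC 1 -> ACC=8 [depth=1]
Max depth observed: 1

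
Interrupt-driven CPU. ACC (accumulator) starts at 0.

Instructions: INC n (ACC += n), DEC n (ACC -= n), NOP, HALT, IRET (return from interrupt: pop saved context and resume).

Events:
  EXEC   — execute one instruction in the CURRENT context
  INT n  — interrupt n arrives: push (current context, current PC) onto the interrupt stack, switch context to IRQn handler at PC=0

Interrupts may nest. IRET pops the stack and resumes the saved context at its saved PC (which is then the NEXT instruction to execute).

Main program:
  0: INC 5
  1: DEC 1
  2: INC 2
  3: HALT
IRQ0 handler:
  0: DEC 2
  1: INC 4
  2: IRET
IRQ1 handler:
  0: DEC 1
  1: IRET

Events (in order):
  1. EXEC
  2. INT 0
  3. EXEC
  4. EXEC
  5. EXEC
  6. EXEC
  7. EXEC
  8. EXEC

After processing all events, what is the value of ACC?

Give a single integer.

Answer: 8

Derivation:
Event 1 (EXEC): [MAIN] PC=0: INC 5 -> ACC=5
Event 2 (INT 0): INT 0 arrives: push (MAIN, PC=1), enter IRQ0 at PC=0 (depth now 1)
Event 3 (EXEC): [IRQ0] PC=0: DEC 2 -> ACC=3
Event 4 (EXEC): [IRQ0] PC=1: INC 4 -> ACC=7
Event 5 (EXEC): [IRQ0] PC=2: IRET -> resume MAIN at PC=1 (depth now 0)
Event 6 (EXEC): [MAIN] PC=1: DEC 1 -> ACC=6
Event 7 (EXEC): [MAIN] PC=2: INC 2 -> ACC=8
Event 8 (EXEC): [MAIN] PC=3: HALT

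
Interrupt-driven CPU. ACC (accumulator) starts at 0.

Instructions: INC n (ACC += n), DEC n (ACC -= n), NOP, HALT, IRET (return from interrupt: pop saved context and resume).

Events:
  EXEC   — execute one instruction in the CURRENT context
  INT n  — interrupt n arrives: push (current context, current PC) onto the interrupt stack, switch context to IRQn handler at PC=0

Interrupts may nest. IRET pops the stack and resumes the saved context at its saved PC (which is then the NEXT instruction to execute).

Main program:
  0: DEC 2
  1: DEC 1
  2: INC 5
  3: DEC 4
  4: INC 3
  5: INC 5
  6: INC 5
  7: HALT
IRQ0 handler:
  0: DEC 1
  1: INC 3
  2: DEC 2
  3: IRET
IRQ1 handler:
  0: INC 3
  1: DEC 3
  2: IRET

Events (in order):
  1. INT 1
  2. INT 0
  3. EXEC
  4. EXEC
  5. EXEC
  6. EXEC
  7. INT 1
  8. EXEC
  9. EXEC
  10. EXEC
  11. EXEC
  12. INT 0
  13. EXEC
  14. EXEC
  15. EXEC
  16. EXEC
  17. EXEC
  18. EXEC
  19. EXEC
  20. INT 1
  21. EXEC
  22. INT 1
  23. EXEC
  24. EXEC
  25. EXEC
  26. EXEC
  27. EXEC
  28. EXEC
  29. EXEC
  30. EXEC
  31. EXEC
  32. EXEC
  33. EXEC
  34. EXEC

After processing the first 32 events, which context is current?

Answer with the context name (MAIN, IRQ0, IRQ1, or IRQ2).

Event 1 (INT 1): INT 1 arrives: push (MAIN, PC=0), enter IRQ1 at PC=0 (depth now 1)
Event 2 (INT 0): INT 0 arrives: push (IRQ1, PC=0), enter IRQ0 at PC=0 (depth now 2)
Event 3 (EXEC): [IRQ0] PC=0: DEC 1 -> ACC=-1
Event 4 (EXEC): [IRQ0] PC=1: INC 3 -> ACC=2
Event 5 (EXEC): [IRQ0] PC=2: DEC 2 -> ACC=0
Event 6 (EXEC): [IRQ0] PC=3: IRET -> resume IRQ1 at PC=0 (depth now 1)
Event 7 (INT 1): INT 1 arrives: push (IRQ1, PC=0), enter IRQ1 at PC=0 (depth now 2)
Event 8 (EXEC): [IRQ1] PC=0: INC 3 -> ACC=3
Event 9 (EXEC): [IRQ1] PC=1: DEC 3 -> ACC=0
Event 10 (EXEC): [IRQ1] PC=2: IRET -> resume IRQ1 at PC=0 (depth now 1)
Event 11 (EXEC): [IRQ1] PC=0: INC 3 -> ACC=3
Event 12 (INT 0): INT 0 arrives: push (IRQ1, PC=1), enter IRQ0 at PC=0 (depth now 2)
Event 13 (EXEC): [IRQ0] PC=0: DEC 1 -> ACC=2
Event 14 (EXEC): [IRQ0] PC=1: INC 3 -> ACC=5
Event 15 (EXEC): [IRQ0] PC=2: DEC 2 -> ACC=3
Event 16 (EXEC): [IRQ0] PC=3: IRET -> resume IRQ1 at PC=1 (depth now 1)
Event 17 (EXEC): [IRQ1] PC=1: DEC 3 -> ACC=0
Event 18 (EXEC): [IRQ1] PC=2: IRET -> resume MAIN at PC=0 (depth now 0)
Event 19 (EXEC): [MAIN] PC=0: DEC 2 -> ACC=-2
Event 20 (INT 1): INT 1 arrives: push (MAIN, PC=1), enter IRQ1 at PC=0 (depth now 1)
Event 21 (EXEC): [IRQ1] PC=0: INC 3 -> ACC=1
Event 22 (INT 1): INT 1 arrives: push (IRQ1, PC=1), enter IRQ1 at PC=0 (depth now 2)
Event 23 (EXEC): [IRQ1] PC=0: INC 3 -> ACC=4
Event 24 (EXEC): [IRQ1] PC=1: DEC 3 -> ACC=1
Event 25 (EXEC): [IRQ1] PC=2: IRET -> resume IRQ1 at PC=1 (depth now 1)
Event 26 (EXEC): [IRQ1] PC=1: DEC 3 -> ACC=-2
Event 27 (EXEC): [IRQ1] PC=2: IRET -> resume MAIN at PC=1 (depth now 0)
Event 28 (EXEC): [MAIN] PC=1: DEC 1 -> ACC=-3
Event 29 (EXEC): [MAIN] PC=2: INC 5 -> ACC=2
Event 30 (EXEC): [MAIN] PC=3: DEC 4 -> ACC=-2
Event 31 (EXEC): [MAIN] PC=4: INC 3 -> ACC=1
Event 32 (EXEC): [MAIN] PC=5: INC 5 -> ACC=6

Answer: MAIN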